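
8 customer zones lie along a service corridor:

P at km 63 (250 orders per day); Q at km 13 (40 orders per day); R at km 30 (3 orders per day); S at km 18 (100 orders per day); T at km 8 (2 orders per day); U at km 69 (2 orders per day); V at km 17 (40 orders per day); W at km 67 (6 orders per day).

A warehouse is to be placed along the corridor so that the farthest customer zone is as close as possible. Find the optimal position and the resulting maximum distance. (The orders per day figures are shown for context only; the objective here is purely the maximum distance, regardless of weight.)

The 1-center on a line is the midpoint of the two extreme points: leftmost at 8, rightmost at 69.
Optimal location = (8 + 69)/2 = 38.5; maximum distance = (69 − 8)/2 = 30.5.

location 38.5, max distance 30.5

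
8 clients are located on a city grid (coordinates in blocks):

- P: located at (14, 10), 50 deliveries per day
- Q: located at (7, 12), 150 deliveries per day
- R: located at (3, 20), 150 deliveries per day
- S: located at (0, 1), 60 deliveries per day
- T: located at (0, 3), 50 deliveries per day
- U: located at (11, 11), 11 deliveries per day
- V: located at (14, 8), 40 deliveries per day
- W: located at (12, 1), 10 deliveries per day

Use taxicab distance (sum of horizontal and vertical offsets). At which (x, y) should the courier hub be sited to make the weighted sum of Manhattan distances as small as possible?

Manhattan distance separates: Σwᵢ(|x−xᵢ|+|y−yᵢ|) = Σwᵢ|x−xᵢ| + Σwᵢ|y−yᵢ|, so x and y are optimised independently as 1-D weighted medians.
Total weight W = 521; half = 260.5.
x-coordinate, sorted with cumulative weight:
  x=0 (S, w=60) cum 60
  x=0 (T, w=50) cum 110
  x=3 (R, w=150) cum 260
  x=7 (Q, w=150) cum 410  ← median
  x=11 (U, w=11) cum 421
  x=12 (W, w=10) cum 431
  x=14 (P, w=50) cum 481
  x=14 (V, w=40) cum 521
⇒ x* = 7
y-coordinate, sorted with cumulative weight:
  y=1 (S, w=60) cum 60
  y=1 (W, w=10) cum 70
  y=3 (T, w=50) cum 120
  y=8 (V, w=40) cum 160
  y=10 (P, w=50) cum 210
  y=11 (U, w=11) cum 221
  y=12 (Q, w=150) cum 371  ← median
  y=20 (R, w=150) cum 521
⇒ y* = 12

(7, 12)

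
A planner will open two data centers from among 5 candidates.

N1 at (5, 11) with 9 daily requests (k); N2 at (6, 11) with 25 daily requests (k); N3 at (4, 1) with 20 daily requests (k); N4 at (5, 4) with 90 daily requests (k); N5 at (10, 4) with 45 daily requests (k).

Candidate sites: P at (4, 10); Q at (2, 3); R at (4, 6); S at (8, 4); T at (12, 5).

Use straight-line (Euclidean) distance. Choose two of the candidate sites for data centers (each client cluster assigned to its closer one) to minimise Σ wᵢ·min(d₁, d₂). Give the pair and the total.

{P, S}, total 528.6

Evaluate every pair (each demand assigned to the nearer of the two):
  {P, S}: total = 528.6
  {R, S}: total = 571.8
  {R, T}: total = 582.4
  {P, R}: total = 654.5
  {Q, S}: total = 667.1
  {S, T}: total = 710.5
  {Q, R}: total = 722.9
  {Q, T}: total = 730.8
  {P, Q}: total = 772.6
  {P, T}: total = 895.6
Best pair: {P, S} with total 528.6.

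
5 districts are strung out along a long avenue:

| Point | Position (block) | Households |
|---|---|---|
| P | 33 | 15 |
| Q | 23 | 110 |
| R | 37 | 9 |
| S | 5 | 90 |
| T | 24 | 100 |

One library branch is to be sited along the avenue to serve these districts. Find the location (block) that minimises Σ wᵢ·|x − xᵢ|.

x = 23

For a sum of weighted absolute distances on a line, the optimum is the weighted median (not the mean). Total weight W = 324; half-weight = 162.
Sort by position and accumulate weight:
  block 5 (S, w=90) → cum 90
  block 23 (Q, w=110) → cum 200  ≥ 162 → median here
  block 24 (T, w=100) → cum 300
  block 33 (P, w=15) → cum 315
  block 37 (R, w=9) → cum 324
Optimal location: block 23.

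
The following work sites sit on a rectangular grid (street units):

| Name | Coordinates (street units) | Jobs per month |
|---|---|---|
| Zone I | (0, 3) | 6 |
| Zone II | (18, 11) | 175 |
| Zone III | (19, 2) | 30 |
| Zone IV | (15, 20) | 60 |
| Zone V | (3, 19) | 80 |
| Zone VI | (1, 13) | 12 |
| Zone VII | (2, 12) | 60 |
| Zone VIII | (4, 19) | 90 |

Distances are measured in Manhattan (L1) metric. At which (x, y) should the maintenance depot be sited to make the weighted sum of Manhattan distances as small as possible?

Manhattan distance separates: Σwᵢ(|x−xᵢ|+|y−yᵢ|) = Σwᵢ|x−xᵢ| + Σwᵢ|y−yᵢ|, so x and y are optimised independently as 1-D weighted medians.
Total weight W = 513; half = 256.5.
x-coordinate, sorted with cumulative weight:
  x=0 (Zone I, w=6) cum 6
  x=1 (Zone VI, w=12) cum 18
  x=2 (Zone VII, w=60) cum 78
  x=3 (Zone V, w=80) cum 158
  x=4 (Zone VIII, w=90) cum 248
  x=15 (Zone IV, w=60) cum 308  ← median
  x=18 (Zone II, w=175) cum 483
  x=19 (Zone III, w=30) cum 513
⇒ x* = 15
y-coordinate, sorted with cumulative weight:
  y=2 (Zone III, w=30) cum 30
  y=3 (Zone I, w=6) cum 36
  y=11 (Zone II, w=175) cum 211
  y=12 (Zone VII, w=60) cum 271  ← median
  y=13 (Zone VI, w=12) cum 283
  y=19 (Zone V, w=80) cum 363
  y=19 (Zone VIII, w=90) cum 453
  y=20 (Zone IV, w=60) cum 513
⇒ y* = 12

(15, 12)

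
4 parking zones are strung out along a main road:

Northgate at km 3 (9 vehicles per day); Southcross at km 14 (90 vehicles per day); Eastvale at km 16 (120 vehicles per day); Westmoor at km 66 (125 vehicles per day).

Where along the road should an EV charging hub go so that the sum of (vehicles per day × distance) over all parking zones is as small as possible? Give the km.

x = 16

For a sum of weighted absolute distances on a line, the optimum is the weighted median (not the mean). Total weight W = 344; half-weight = 172.
Sort by position and accumulate weight:
  km 3 (Northgate, w=9) → cum 9
  km 14 (Southcross, w=90) → cum 99
  km 16 (Eastvale, w=120) → cum 219  ≥ 172 → median here
  km 66 (Westmoor, w=125) → cum 344
Optimal location: km 16.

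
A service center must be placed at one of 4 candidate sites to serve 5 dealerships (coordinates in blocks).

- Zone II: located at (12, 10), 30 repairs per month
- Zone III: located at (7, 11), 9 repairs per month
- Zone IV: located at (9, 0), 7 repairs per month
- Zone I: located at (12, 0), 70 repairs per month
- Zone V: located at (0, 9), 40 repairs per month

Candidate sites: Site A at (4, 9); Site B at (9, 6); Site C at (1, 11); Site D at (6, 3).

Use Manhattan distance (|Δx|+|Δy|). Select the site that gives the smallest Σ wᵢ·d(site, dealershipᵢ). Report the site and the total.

Total weighted distance at each candidate:
  Site A (4, 9): total = 1763
  Site B (9, 6): total = 1425
  Site C (1, 11): total = 2207
  Site D (6, 3): total = 1623
Minimum is at Site B with total 1425 blocks.

Site B, total 1425 blocks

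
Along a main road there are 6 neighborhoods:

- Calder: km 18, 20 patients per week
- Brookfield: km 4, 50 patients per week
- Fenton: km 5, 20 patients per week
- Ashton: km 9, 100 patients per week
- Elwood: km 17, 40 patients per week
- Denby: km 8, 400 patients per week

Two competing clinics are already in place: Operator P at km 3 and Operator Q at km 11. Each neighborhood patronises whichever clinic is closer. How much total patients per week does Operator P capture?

70

The indifferent point is the midpoint (3+11)/2 = 7; neighborhoods left of it (closer to Operator P at 3) go to Operator P, those right go to Operator Q.
  Brookfield at 4 (w=50) → Operator P
  Fenton at 5 (w=20) → Operator P
  Denby at 8 (w=400) → Operator Q
  Ashton at 9 (w=100) → Operator Q
  Elwood at 17 (w=40) → Operator Q
  Calder at 18 (w=20) → Operator Q
Operator P captures 70; Operator Q captures 560.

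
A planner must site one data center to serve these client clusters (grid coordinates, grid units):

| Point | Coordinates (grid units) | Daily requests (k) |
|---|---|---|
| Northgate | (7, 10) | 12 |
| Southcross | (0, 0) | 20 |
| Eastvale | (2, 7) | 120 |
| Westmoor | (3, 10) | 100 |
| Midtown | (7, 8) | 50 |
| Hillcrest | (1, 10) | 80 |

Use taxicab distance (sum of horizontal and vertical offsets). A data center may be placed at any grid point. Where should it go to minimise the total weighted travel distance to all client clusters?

Manhattan distance separates: Σwᵢ(|x−xᵢ|+|y−yᵢ|) = Σwᵢ|x−xᵢ| + Σwᵢ|y−yᵢ|, so x and y are optimised independently as 1-D weighted medians.
Total weight W = 382; half = 191.
x-coordinate, sorted with cumulative weight:
  x=0 (Southcross, w=20) cum 20
  x=1 (Hillcrest, w=80) cum 100
  x=2 (Eastvale, w=120) cum 220  ← median
  x=3 (Westmoor, w=100) cum 320
  x=7 (Northgate, w=12) cum 332
  x=7 (Midtown, w=50) cum 382
⇒ x* = 2
y-coordinate, sorted with cumulative weight:
  y=0 (Southcross, w=20) cum 20
  y=7 (Eastvale, w=120) cum 140
  y=8 (Midtown, w=50) cum 190
  y=10 (Northgate, w=12) cum 202  ← median
  y=10 (Westmoor, w=100) cum 302
  y=10 (Hillcrest, w=80) cum 382
⇒ y* = 10

(2, 10)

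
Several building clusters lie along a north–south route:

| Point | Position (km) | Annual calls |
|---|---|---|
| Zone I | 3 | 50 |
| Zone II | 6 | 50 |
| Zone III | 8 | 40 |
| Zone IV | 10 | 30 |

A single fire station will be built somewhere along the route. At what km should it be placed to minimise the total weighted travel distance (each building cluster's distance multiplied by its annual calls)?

x = 6

For a sum of weighted absolute distances on a line, the optimum is the weighted median (not the mean). Total weight W = 170; half-weight = 85.
Sort by position and accumulate weight:
  km 3 (Zone I, w=50) → cum 50
  km 6 (Zone II, w=50) → cum 100  ≥ 85 → median here
  km 8 (Zone III, w=40) → cum 140
  km 10 (Zone IV, w=30) → cum 170
Optimal location: km 6.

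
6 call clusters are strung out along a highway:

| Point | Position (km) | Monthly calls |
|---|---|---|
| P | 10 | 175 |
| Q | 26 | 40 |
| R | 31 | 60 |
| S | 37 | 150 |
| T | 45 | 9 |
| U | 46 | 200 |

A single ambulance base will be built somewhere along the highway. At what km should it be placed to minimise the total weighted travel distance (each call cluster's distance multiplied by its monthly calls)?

For a sum of weighted absolute distances on a line, the optimum is the weighted median (not the mean). Total weight W = 634; half-weight = 317.
Sort by position and accumulate weight:
  km 10 (P, w=175) → cum 175
  km 26 (Q, w=40) → cum 215
  km 31 (R, w=60) → cum 275
  km 37 (S, w=150) → cum 425  ≥ 317 → median here
  km 45 (T, w=9) → cum 434
  km 46 (U, w=200) → cum 634
Optimal location: km 37.

x = 37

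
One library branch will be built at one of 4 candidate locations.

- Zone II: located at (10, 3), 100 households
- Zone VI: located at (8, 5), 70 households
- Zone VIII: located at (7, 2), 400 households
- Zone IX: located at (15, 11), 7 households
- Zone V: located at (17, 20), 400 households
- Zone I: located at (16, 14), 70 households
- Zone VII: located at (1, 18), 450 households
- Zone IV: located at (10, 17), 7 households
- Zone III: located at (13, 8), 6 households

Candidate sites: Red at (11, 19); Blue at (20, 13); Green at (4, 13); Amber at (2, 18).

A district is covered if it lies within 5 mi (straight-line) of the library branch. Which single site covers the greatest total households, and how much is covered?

Amber, covering 450

Coverage radius r = 5 mi; a point is covered iff (Δx)²+(Δy)² ≤ 5² = 25.
  Red (11, 19): covers {Zone IV} → 7
  Blue (20, 13): covers {Zone I} → 70
  Green (4, 13): covers {none} → 0
  Amber (2, 18): covers {Zone VII} → 450
Maximum coverage at Amber: 450 households.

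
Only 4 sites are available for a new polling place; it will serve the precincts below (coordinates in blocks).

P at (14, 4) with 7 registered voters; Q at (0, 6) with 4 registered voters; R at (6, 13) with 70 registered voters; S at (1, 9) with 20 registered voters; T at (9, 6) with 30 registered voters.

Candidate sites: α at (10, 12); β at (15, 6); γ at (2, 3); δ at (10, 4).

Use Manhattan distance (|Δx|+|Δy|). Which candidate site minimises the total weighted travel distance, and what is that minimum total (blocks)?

Total weighted distance at each candidate:
  α (10, 12): total = 948
  β (15, 6): total = 1721
  γ (2, 3): total = 1531
  δ (10, 4): total = 1356
Minimum is at α with total 948 blocks.

α, total 948 blocks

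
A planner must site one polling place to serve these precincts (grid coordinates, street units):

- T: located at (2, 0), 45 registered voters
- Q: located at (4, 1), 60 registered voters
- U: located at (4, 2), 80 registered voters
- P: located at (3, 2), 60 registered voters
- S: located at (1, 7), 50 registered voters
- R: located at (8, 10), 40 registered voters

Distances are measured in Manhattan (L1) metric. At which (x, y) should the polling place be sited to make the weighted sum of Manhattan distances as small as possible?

Manhattan distance separates: Σwᵢ(|x−xᵢ|+|y−yᵢ|) = Σwᵢ|x−xᵢ| + Σwᵢ|y−yᵢ|, so x and y are optimised independently as 1-D weighted medians.
Total weight W = 335; half = 167.5.
x-coordinate, sorted with cumulative weight:
  x=1 (S, w=50) cum 50
  x=2 (T, w=45) cum 95
  x=3 (P, w=60) cum 155
  x=4 (Q, w=60) cum 215  ← median
  x=4 (U, w=80) cum 295
  x=8 (R, w=40) cum 335
⇒ x* = 4
y-coordinate, sorted with cumulative weight:
  y=0 (T, w=45) cum 45
  y=1 (Q, w=60) cum 105
  y=2 (U, w=80) cum 185  ← median
  y=2 (P, w=60) cum 245
  y=7 (S, w=50) cum 295
  y=10 (R, w=40) cum 335
⇒ y* = 2

(4, 2)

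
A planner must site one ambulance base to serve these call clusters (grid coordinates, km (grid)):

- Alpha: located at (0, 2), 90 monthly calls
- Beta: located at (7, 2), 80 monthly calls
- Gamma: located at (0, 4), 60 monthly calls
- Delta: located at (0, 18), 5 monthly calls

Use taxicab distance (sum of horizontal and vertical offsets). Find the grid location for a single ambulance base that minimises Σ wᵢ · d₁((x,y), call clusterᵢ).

Manhattan distance separates: Σwᵢ(|x−xᵢ|+|y−yᵢ|) = Σwᵢ|x−xᵢ| + Σwᵢ|y−yᵢ|, so x and y are optimised independently as 1-D weighted medians.
Total weight W = 235; half = 117.5.
x-coordinate, sorted with cumulative weight:
  x=0 (Alpha, w=90) cum 90
  x=0 (Gamma, w=60) cum 150  ← median
  x=0 (Delta, w=5) cum 155
  x=7 (Beta, w=80) cum 235
⇒ x* = 0
y-coordinate, sorted with cumulative weight:
  y=2 (Alpha, w=90) cum 90
  y=2 (Beta, w=80) cum 170  ← median
  y=4 (Gamma, w=60) cum 230
  y=18 (Delta, w=5) cum 235
⇒ y* = 2

(0, 2)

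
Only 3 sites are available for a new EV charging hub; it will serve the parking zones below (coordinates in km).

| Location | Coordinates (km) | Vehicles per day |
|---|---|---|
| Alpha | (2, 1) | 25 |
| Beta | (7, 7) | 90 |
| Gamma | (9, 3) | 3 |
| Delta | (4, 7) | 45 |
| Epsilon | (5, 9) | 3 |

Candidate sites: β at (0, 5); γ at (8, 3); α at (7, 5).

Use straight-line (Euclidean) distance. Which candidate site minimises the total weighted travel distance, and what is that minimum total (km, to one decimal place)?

α, total 524.2 km

Total weighted distance at each candidate:
  β (0, 5): total = 1015.1
  γ (8, 3): total = 806.9
  α (7, 5): total = 524.2
Minimum is at α with total 524.2 km.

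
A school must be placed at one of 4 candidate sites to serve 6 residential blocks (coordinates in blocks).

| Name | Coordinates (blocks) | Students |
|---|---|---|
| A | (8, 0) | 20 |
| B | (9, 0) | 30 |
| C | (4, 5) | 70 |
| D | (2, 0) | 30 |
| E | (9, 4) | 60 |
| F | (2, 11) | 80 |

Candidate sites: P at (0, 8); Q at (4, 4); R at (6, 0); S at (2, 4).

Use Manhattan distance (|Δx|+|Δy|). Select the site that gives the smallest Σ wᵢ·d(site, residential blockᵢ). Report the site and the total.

Total weighted distance at each candidate:
  P (0, 8): total = 2800
  Q (4, 4): total = 1700
  R (6, 0): total = 2360
  S (2, 4): total = 1840
Minimum is at Q with total 1700 blocks.

Q, total 1700 blocks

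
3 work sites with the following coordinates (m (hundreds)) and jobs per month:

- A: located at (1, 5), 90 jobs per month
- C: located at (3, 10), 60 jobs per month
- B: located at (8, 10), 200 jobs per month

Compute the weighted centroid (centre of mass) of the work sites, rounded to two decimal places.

The minimiser of Σwᵢ‖p−pᵢ‖² is the weighted centroid p* = (Σwᵢpᵢ)/(Σwᵢ).
Σwᵢ = 350.
Σwᵢxᵢ = 90·1 + 60·3 + 200·8 = 1870.
Σwᵢyᵢ = 90·5 + 60·10 + 200·10 = 3050.
x* = 1870/350 = 5.34, y* = 3050/350 = 8.71.

(5.34, 8.71)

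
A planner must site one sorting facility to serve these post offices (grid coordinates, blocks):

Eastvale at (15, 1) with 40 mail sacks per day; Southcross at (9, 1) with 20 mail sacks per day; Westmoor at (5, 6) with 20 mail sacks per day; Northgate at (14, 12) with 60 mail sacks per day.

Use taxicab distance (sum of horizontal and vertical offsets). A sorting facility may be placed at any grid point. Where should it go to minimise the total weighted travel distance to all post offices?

Manhattan distance separates: Σwᵢ(|x−xᵢ|+|y−yᵢ|) = Σwᵢ|x−xᵢ| + Σwᵢ|y−yᵢ|, so x and y are optimised independently as 1-D weighted medians.
Total weight W = 140; half = 70.
x-coordinate, sorted with cumulative weight:
  x=5 (Westmoor, w=20) cum 20
  x=9 (Southcross, w=20) cum 40
  x=14 (Northgate, w=60) cum 100  ← median
  x=15 (Eastvale, w=40) cum 140
⇒ x* = 14
y-coordinate, sorted with cumulative weight:
  y=1 (Eastvale, w=40) cum 40
  y=1 (Southcross, w=20) cum 60
  y=6 (Westmoor, w=20) cum 80  ← median
  y=12 (Northgate, w=60) cum 140
⇒ y* = 6

(14, 6)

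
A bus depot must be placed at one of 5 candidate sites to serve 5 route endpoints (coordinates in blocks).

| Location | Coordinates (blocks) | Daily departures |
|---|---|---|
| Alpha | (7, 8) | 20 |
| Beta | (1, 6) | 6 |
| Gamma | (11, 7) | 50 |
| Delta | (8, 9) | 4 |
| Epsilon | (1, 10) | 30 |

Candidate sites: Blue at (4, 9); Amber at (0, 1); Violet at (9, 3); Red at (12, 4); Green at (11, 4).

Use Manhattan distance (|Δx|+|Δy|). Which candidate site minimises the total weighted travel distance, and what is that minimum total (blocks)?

Total weighted distance at each candidate:
  Blue (4, 9): total = 702
  Amber (0, 1): total = 1530
  Violet (9, 3): total = 984
  Red (12, 4): total = 1004
  Green (11, 4): total = 894
Minimum is at Blue with total 702 blocks.

Blue, total 702 blocks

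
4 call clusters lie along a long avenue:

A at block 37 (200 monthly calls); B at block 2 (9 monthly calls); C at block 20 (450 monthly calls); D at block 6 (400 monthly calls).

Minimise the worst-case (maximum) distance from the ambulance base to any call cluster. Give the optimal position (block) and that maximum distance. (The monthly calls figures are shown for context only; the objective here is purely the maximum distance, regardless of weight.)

location 19.5, max distance 17.5

The 1-center on a line is the midpoint of the two extreme points: leftmost at 2, rightmost at 37.
Optimal location = (2 + 37)/2 = 19.5; maximum distance = (37 − 2)/2 = 17.5.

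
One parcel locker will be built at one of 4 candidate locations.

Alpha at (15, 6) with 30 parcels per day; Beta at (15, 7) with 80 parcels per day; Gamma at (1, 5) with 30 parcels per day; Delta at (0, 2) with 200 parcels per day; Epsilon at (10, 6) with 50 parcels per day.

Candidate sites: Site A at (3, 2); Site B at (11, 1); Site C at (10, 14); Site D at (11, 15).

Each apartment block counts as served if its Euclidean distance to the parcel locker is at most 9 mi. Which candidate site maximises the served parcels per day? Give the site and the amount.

Site A, covering 280

Coverage radius r = 9 mi; a point is covered iff (Δx)²+(Δy)² ≤ 9² = 81.
  Site A (3, 2): covers {Gamma, Delta, Epsilon} → 280
  Site B (11, 1): covers {Alpha, Beta, Epsilon} → 160
  Site C (10, 14): covers {Beta, Epsilon} → 130
  Site D (11, 15): covers {Beta} → 80
Maximum coverage at Site A: 280 parcels per day.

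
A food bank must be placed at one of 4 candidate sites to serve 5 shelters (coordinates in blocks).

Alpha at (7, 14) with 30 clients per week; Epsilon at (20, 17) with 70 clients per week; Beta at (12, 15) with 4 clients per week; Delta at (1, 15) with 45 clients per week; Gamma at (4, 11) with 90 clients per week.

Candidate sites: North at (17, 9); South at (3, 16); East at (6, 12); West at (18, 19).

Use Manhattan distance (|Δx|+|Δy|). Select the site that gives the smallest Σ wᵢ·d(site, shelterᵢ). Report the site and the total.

Total weighted distance at each candidate:
  North (17, 9): total = 3604
  South (3, 16): total = 2155
  East (6, 12): total = 2086
  West (18, 19): total = 3725
Minimum is at East with total 2086 blocks.

East, total 2086 blocks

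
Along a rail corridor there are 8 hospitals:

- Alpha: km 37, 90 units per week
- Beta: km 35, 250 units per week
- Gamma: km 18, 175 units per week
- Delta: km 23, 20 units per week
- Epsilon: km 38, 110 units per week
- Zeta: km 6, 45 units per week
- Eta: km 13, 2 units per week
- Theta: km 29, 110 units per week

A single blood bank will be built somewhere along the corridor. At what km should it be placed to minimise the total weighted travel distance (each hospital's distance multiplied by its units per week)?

x = 35

For a sum of weighted absolute distances on a line, the optimum is the weighted median (not the mean). Total weight W = 802; half-weight = 401.
Sort by position and accumulate weight:
  km 6 (Zeta, w=45) → cum 45
  km 13 (Eta, w=2) → cum 47
  km 18 (Gamma, w=175) → cum 222
  km 23 (Delta, w=20) → cum 242
  km 29 (Theta, w=110) → cum 352
  km 35 (Beta, w=250) → cum 602  ≥ 401 → median here
  km 37 (Alpha, w=90) → cum 692
  km 38 (Epsilon, w=110) → cum 802
Optimal location: km 35.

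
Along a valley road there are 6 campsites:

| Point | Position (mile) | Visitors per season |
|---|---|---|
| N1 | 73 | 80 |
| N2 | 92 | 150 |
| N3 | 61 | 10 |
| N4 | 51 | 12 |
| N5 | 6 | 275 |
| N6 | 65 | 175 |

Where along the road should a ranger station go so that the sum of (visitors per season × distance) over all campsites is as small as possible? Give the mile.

x = 65

For a sum of weighted absolute distances on a line, the optimum is the weighted median (not the mean). Total weight W = 702; half-weight = 351.
Sort by position and accumulate weight:
  mile 6 (N5, w=275) → cum 275
  mile 51 (N4, w=12) → cum 287
  mile 61 (N3, w=10) → cum 297
  mile 65 (N6, w=175) → cum 472  ≥ 351 → median here
  mile 73 (N1, w=80) → cum 552
  mile 92 (N2, w=150) → cum 702
Optimal location: mile 65.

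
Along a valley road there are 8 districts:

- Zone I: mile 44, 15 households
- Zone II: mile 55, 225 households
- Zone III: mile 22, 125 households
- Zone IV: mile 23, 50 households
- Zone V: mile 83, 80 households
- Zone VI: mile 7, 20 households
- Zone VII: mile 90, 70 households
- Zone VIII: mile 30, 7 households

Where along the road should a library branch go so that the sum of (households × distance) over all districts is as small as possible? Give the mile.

x = 55

For a sum of weighted absolute distances on a line, the optimum is the weighted median (not the mean). Total weight W = 592; half-weight = 296.
Sort by position and accumulate weight:
  mile 7 (Zone VI, w=20) → cum 20
  mile 22 (Zone III, w=125) → cum 145
  mile 23 (Zone IV, w=50) → cum 195
  mile 30 (Zone VIII, w=7) → cum 202
  mile 44 (Zone I, w=15) → cum 217
  mile 55 (Zone II, w=225) → cum 442  ≥ 296 → median here
  mile 83 (Zone V, w=80) → cum 522
  mile 90 (Zone VII, w=70) → cum 592
Optimal location: mile 55.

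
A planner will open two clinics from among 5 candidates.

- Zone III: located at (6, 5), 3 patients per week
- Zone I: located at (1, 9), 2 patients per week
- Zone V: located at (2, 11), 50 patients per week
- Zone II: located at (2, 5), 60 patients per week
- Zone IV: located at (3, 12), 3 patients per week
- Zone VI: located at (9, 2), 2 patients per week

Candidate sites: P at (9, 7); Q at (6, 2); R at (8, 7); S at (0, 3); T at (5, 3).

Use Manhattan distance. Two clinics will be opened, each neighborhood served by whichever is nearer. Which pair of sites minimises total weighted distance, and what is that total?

Evaluate every pair (each demand assigned to the nearer of the two):
  {Q, S}: total = 805
  {S, T}: total = 806
  {R, S}: total = 808
  {P, S}: total = 812
  {R, T}: total = 867
  {Q, T}: total = 918
  {P, T}: total = 922
  {Q, R}: total = 983
  {P, Q}: total = 1038
  {P, R}: total = 1050
Best pair: {Q, S} with total 805.

{Q, S}, total 805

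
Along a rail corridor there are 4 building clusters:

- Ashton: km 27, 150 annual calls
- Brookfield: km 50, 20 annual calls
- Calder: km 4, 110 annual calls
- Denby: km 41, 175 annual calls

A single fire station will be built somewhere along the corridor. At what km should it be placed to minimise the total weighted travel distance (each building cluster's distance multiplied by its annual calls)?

x = 27

For a sum of weighted absolute distances on a line, the optimum is the weighted median (not the mean). Total weight W = 455; half-weight = 227.5.
Sort by position and accumulate weight:
  km 4 (Calder, w=110) → cum 110
  km 27 (Ashton, w=150) → cum 260  ≥ 227.5 → median here
  km 41 (Denby, w=175) → cum 435
  km 50 (Brookfield, w=20) → cum 455
Optimal location: km 27.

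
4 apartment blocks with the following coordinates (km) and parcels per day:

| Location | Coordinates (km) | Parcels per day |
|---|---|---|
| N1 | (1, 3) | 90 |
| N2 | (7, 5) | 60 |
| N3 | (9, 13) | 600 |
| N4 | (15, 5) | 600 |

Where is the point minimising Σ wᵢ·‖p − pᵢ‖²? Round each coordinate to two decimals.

(11.04, 8.42)

The minimiser of Σwᵢ‖p−pᵢ‖² is the weighted centroid p* = (Σwᵢpᵢ)/(Σwᵢ).
Σwᵢ = 1350.
Σwᵢxᵢ = 90·1 + 60·7 + 600·9 + 600·15 = 14910.
Σwᵢyᵢ = 90·3 + 60·5 + 600·13 + 600·5 = 11370.
x* = 14910/1350 = 11.04, y* = 11370/1350 = 8.42.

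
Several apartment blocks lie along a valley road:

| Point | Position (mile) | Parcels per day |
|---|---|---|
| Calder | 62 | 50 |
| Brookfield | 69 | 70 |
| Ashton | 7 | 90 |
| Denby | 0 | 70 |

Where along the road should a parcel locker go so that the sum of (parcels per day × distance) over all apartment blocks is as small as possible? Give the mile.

For a sum of weighted absolute distances on a line, the optimum is the weighted median (not the mean). Total weight W = 280; half-weight = 140.
Sort by position and accumulate weight:
  mile 0 (Denby, w=70) → cum 70
  mile 7 (Ashton, w=90) → cum 160  ≥ 140 → median here
  mile 62 (Calder, w=50) → cum 210
  mile 69 (Brookfield, w=70) → cum 280
Optimal location: mile 7.

x = 7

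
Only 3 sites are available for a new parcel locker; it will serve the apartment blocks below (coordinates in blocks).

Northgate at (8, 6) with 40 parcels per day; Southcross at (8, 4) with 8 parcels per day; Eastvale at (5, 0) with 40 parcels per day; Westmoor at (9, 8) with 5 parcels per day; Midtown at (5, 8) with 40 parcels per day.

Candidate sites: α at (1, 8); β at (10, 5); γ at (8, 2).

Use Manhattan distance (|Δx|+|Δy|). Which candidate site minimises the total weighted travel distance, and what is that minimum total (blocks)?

γ, total 771 blocks

Total weighted distance at each candidate:
  α (1, 8): total = 1128
  β (10, 5): total = 884
  γ (8, 2): total = 771
Minimum is at γ with total 771 blocks.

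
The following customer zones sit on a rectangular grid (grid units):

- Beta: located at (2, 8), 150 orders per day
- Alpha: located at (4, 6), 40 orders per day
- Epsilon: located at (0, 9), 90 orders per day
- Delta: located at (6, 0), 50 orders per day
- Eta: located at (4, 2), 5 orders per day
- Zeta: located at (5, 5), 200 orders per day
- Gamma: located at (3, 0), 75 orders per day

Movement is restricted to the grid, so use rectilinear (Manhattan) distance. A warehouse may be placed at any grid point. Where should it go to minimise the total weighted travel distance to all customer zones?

Manhattan distance separates: Σwᵢ(|x−xᵢ|+|y−yᵢ|) = Σwᵢ|x−xᵢ| + Σwᵢ|y−yᵢ|, so x and y are optimised independently as 1-D weighted medians.
Total weight W = 610; half = 305.
x-coordinate, sorted with cumulative weight:
  x=0 (Epsilon, w=90) cum 90
  x=2 (Beta, w=150) cum 240
  x=3 (Gamma, w=75) cum 315  ← median
  x=4 (Alpha, w=40) cum 355
  x=4 (Eta, w=5) cum 360
  x=5 (Zeta, w=200) cum 560
  x=6 (Delta, w=50) cum 610
⇒ x* = 3
y-coordinate, sorted with cumulative weight:
  y=0 (Delta, w=50) cum 50
  y=0 (Gamma, w=75) cum 125
  y=2 (Eta, w=5) cum 130
  y=5 (Zeta, w=200) cum 330  ← median
  y=6 (Alpha, w=40) cum 370
  y=8 (Beta, w=150) cum 520
  y=9 (Epsilon, w=90) cum 610
⇒ y* = 5

(3, 5)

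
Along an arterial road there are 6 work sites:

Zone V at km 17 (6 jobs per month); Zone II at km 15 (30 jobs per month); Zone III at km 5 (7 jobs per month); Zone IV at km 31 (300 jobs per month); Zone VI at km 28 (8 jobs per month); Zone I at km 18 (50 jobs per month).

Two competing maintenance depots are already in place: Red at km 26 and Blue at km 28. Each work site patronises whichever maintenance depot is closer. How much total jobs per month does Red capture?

93

The indifferent point is the midpoint (26+28)/2 = 27; work sites left of it (closer to Red at 26) go to Red, those right go to Blue.
  Zone III at 5 (w=7) → Red
  Zone II at 15 (w=30) → Red
  Zone V at 17 (w=6) → Red
  Zone I at 18 (w=50) → Red
  Zone VI at 28 (w=8) → Blue
  Zone IV at 31 (w=300) → Blue
Red captures 93; Blue captures 308.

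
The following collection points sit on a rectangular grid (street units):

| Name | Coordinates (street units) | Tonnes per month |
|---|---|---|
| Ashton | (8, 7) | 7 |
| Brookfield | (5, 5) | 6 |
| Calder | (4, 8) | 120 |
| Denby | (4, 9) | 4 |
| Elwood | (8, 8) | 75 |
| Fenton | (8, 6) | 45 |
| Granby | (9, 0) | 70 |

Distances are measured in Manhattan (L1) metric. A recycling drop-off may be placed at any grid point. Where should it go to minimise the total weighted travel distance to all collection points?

Manhattan distance separates: Σwᵢ(|x−xᵢ|+|y−yᵢ|) = Σwᵢ|x−xᵢ| + Σwᵢ|y−yᵢ|, so x and y are optimised independently as 1-D weighted medians.
Total weight W = 327; half = 163.5.
x-coordinate, sorted with cumulative weight:
  x=4 (Calder, w=120) cum 120
  x=4 (Denby, w=4) cum 124
  x=5 (Brookfield, w=6) cum 130
  x=8 (Ashton, w=7) cum 137
  x=8 (Elwood, w=75) cum 212  ← median
  x=8 (Fenton, w=45) cum 257
  x=9 (Granby, w=70) cum 327
⇒ x* = 8
y-coordinate, sorted with cumulative weight:
  y=0 (Granby, w=70) cum 70
  y=5 (Brookfield, w=6) cum 76
  y=6 (Fenton, w=45) cum 121
  y=7 (Ashton, w=7) cum 128
  y=8 (Calder, w=120) cum 248  ← median
  y=8 (Elwood, w=75) cum 323
  y=9 (Denby, w=4) cum 327
⇒ y* = 8

(8, 8)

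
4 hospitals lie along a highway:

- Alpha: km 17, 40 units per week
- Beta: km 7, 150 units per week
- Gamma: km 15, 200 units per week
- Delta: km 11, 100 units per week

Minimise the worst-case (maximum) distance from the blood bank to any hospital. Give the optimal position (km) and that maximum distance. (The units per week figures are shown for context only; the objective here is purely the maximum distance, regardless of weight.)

location 12, max distance 5

The 1-center on a line is the midpoint of the two extreme points: leftmost at 7, rightmost at 17.
Optimal location = (7 + 17)/2 = 12; maximum distance = (17 − 7)/2 = 5.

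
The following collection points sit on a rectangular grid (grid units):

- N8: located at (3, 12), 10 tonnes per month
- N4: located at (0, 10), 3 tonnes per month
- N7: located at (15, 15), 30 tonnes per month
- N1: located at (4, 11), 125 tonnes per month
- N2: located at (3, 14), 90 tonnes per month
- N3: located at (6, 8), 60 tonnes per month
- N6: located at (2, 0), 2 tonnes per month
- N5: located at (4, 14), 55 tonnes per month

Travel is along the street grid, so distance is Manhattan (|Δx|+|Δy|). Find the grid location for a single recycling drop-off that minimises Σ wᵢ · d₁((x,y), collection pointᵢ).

Manhattan distance separates: Σwᵢ(|x−xᵢ|+|y−yᵢ|) = Σwᵢ|x−xᵢ| + Σwᵢ|y−yᵢ|, so x and y are optimised independently as 1-D weighted medians.
Total weight W = 375; half = 187.5.
x-coordinate, sorted with cumulative weight:
  x=0 (N4, w=3) cum 3
  x=2 (N6, w=2) cum 5
  x=3 (N8, w=10) cum 15
  x=3 (N2, w=90) cum 105
  x=4 (N1, w=125) cum 230  ← median
  x=4 (N5, w=55) cum 285
  x=6 (N3, w=60) cum 345
  x=15 (N7, w=30) cum 375
⇒ x* = 4
y-coordinate, sorted with cumulative weight:
  y=0 (N6, w=2) cum 2
  y=8 (N3, w=60) cum 62
  y=10 (N4, w=3) cum 65
  y=11 (N1, w=125) cum 190  ← median
  y=12 (N8, w=10) cum 200
  y=14 (N2, w=90) cum 290
  y=14 (N5, w=55) cum 345
  y=15 (N7, w=30) cum 375
⇒ y* = 11

(4, 11)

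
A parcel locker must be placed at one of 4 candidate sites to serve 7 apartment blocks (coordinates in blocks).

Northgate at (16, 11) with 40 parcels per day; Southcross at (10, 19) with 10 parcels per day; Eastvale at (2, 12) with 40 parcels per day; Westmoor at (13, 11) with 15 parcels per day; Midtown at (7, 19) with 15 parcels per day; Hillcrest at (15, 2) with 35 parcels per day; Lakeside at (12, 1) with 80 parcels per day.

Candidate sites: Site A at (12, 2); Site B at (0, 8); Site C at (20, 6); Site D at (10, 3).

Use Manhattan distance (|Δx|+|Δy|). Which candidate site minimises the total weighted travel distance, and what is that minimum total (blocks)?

Site A, total 2175 blocks

Total weighted distance at each candidate:
  Site A (12, 2): total = 2175
  Site B (0, 8): total = 3975
  Site C (20, 6): total = 3475
  Site D (10, 3): total = 2380
Minimum is at Site A with total 2175 blocks.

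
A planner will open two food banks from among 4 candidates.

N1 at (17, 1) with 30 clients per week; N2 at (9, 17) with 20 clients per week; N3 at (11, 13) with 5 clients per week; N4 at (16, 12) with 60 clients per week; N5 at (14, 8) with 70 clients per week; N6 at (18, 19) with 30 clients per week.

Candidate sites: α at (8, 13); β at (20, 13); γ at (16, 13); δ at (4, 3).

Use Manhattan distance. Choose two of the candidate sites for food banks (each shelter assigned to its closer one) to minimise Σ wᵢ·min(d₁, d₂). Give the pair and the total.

Evaluate every pair (each demand assigned to the nearer of the two):
  {α, γ}: total = 1295
  {β, γ}: total = 1425
  {γ, δ}: total = 1425
  {α, β}: total = 1875
  {β, δ}: total = 2105
  {α, δ}: total = 2355
Best pair: {α, γ} with total 1295.

{α, γ}, total 1295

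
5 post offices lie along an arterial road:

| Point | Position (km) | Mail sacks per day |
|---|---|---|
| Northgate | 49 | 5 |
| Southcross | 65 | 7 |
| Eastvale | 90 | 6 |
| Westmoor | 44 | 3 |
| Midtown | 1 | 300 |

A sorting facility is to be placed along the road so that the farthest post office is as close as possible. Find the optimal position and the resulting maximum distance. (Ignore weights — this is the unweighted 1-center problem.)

The 1-center on a line is the midpoint of the two extreme points: leftmost at 1, rightmost at 90.
Optimal location = (1 + 90)/2 = 45.5; maximum distance = (90 − 1)/2 = 44.5.

location 45.5, max distance 44.5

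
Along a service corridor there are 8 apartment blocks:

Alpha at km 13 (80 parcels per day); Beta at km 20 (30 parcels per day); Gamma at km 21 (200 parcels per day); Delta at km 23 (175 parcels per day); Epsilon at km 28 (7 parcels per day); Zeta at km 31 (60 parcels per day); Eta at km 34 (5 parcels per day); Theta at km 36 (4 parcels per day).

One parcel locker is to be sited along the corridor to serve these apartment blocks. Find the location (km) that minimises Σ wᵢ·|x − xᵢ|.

x = 21

For a sum of weighted absolute distances on a line, the optimum is the weighted median (not the mean). Total weight W = 561; half-weight = 280.5.
Sort by position and accumulate weight:
  km 13 (Alpha, w=80) → cum 80
  km 20 (Beta, w=30) → cum 110
  km 21 (Gamma, w=200) → cum 310  ≥ 280.5 → median here
  km 23 (Delta, w=175) → cum 485
  km 28 (Epsilon, w=7) → cum 492
  km 31 (Zeta, w=60) → cum 552
  km 34 (Eta, w=5) → cum 557
  km 36 (Theta, w=4) → cum 561
Optimal location: km 21.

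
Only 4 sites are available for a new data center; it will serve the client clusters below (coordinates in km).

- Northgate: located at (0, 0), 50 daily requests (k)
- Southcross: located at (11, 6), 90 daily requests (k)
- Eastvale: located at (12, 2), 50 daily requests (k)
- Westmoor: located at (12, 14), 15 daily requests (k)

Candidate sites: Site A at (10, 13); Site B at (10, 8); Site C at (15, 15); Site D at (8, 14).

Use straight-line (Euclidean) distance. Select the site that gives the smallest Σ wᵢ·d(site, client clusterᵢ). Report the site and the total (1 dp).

Total weighted distance at each candidate:
  Site A (10, 13): total = 2049.0
  Site B (10, 8): total = 1252.7
  Site C (15, 15): total = 2661.6
  Site D (8, 14): total = 2267.6
Minimum is at Site B with total 1252.7 km.

Site B, total 1252.7 km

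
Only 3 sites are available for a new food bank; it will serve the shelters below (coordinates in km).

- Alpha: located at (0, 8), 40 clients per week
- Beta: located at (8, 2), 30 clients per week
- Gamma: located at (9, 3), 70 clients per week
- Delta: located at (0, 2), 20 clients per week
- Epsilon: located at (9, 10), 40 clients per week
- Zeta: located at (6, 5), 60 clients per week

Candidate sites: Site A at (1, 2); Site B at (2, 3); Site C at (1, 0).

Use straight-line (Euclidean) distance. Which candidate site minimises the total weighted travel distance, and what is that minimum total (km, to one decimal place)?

Total weighted distance at each candidate:
  Site A (1, 2): total = 1840.1
  Site B (2, 3): total = 1596.9
  Site C (1, 0): total = 2120.2
Minimum is at Site B with total 1596.9 km.

Site B, total 1596.9 km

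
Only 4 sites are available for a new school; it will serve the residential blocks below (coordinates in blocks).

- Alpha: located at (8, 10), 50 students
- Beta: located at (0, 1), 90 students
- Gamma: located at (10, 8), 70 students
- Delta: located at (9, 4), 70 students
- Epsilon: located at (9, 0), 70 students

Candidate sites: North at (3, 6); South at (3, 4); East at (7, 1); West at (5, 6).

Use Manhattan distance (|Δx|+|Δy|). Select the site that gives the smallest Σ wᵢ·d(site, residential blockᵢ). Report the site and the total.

Total weighted distance at each candidate:
  North (3, 6): total = 3200
  South (3, 4): total = 2980
  East (7, 1): total = 2390
  West (5, 6): total = 2860
Minimum is at East with total 2390 blocks.

East, total 2390 blocks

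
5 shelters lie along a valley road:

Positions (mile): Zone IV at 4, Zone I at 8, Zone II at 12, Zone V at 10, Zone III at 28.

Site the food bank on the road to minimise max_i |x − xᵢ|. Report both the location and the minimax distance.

The 1-center on a line is the midpoint of the two extreme points: leftmost at 4, rightmost at 28.
Optimal location = (4 + 28)/2 = 16; maximum distance = (28 − 4)/2 = 12.

location 16, max distance 12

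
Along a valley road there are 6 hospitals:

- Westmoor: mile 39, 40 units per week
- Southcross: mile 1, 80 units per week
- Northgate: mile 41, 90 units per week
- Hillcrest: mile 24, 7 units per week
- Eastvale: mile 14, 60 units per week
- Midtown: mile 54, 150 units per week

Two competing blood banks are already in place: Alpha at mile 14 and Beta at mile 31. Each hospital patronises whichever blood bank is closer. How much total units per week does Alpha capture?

The indifferent point is the midpoint (14+31)/2 = 22.5; hospitals left of it (closer to Alpha at 14) go to Alpha, those right go to Beta.
  Southcross at 1 (w=80) → Alpha
  Eastvale at 14 (w=60) → Alpha
  Hillcrest at 24 (w=7) → Beta
  Westmoor at 39 (w=40) → Beta
  Northgate at 41 (w=90) → Beta
  Midtown at 54 (w=150) → Beta
Alpha captures 140; Beta captures 287.

140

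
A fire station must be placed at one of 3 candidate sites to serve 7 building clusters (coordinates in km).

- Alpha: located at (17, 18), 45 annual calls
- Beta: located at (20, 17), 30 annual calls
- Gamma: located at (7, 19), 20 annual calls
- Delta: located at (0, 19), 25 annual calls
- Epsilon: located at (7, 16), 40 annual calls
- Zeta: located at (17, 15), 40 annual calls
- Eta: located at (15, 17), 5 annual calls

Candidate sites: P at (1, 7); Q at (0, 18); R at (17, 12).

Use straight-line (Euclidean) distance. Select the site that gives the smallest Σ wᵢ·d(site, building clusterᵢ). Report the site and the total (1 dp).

R, total 1726.4 km

Total weighted distance at each candidate:
  P (1, 7): total = 3321.5
  Q (0, 18): total = 2589.0
  R (17, 12): total = 1726.4
Minimum is at R with total 1726.4 km.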